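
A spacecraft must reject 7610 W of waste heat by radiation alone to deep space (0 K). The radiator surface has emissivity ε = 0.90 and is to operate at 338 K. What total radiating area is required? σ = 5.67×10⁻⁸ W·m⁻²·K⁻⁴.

P = εσA T⁴ ⇒ A = P/(εσT⁴).
T⁴ = 1.305×10¹⁰ K⁴.
A = 7610/(0.90 × 5.67×10⁻⁸ × 1.305×10¹⁰).

A ≈ 11.4 m²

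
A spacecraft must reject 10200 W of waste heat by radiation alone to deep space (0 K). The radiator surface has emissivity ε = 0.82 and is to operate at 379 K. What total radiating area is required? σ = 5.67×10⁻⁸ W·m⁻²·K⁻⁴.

P = εσA T⁴ ⇒ A = P/(εσT⁴).
T⁴ = 2.063×10¹⁰ K⁴.
A = 10200/(0.82 × 5.67×10⁻⁸ × 2.063×10¹⁰).

A ≈ 10.6 m²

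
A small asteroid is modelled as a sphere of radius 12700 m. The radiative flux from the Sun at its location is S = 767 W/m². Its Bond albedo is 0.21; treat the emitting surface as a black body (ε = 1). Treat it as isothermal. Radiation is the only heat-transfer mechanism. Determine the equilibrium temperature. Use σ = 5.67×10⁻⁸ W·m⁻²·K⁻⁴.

T ≈ 227 K

At equilibrium, absorbed power = emitted power.
Absorbing cross-section = πr² = 5.067×10⁸ m²; emitting surface = 4πr² = 2.027×10⁹ m² (ratio 4).
(1−a)S·A_cross = εσ·A_surf·T⁴  ⇒  T⁴ = (1−a)S/(4σ).
T⁴ = 0.790·767/(4·5.67×10⁻⁸) = 2.672×10⁹ K⁴.
T = (2.672×10⁹)^(1/4).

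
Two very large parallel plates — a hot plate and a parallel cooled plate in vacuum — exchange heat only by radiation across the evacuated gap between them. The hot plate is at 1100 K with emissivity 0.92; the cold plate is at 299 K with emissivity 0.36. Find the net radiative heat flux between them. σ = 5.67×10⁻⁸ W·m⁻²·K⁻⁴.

For two infinite grey parallel plates, q = σ(T₁⁴ − T₂⁴)/(1/ε₁ + 1/ε₂ − 1).
T₁⁴ − T₂⁴ = 1.464×10¹² − 7.993×10⁹ = 1.456×10¹² K⁴.
1/ε₁ + 1/ε₂ − 1 = 1.087 + 2.778 − 1 = 2.865.
q = 5.67×10⁻⁸ × 1.456×10¹² / 2.865.

q ≈ 28800 W/m²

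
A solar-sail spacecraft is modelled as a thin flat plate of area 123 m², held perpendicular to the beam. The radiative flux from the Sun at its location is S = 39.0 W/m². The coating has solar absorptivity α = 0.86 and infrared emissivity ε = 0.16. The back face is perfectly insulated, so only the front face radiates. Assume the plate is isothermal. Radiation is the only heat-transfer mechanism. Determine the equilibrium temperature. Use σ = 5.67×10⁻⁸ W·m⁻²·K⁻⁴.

T ≈ 247 K

At equilibrium, absorbed power = emitted power.
Absorbing cross-section = A = 123.0 m²; emitting surface = A = 123.0 m² (ratio 1).
αS·A_cross = εσ·A_surf·T⁴  ⇒  T⁴ = αS/(ε·1σ).
T⁴ = 0.860·39.0/(0.16·1·5.67×10⁻⁸) = 3.697×10⁹ K⁴.
T = (3.697×10⁹)^(1/4).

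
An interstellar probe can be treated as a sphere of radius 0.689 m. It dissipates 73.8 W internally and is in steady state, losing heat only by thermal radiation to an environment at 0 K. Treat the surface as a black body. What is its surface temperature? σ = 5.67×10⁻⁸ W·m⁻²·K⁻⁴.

Steady state: internal power = radiated power, P = εσA T⁴.
Radiating area A = 4πr² = 5.966 m².
T⁴ = P/(εσA) = 73.8/(1.0·5.67×10⁻⁸·5.966) = 2.182×10⁸ K⁴.
T = (2.182×10⁸)^(1/4).

T ≈ 122 K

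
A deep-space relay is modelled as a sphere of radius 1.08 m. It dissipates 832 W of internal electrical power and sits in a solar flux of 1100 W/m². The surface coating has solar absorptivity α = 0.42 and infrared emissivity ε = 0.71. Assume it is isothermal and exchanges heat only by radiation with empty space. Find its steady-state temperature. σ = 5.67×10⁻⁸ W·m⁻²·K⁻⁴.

At steady state, absorbed solar power + internal power = radiated power.
Absorbed: α·S·A_cross = 0.42·1100·3.664 = 1693 W (cross-section πr²).
Total input = 1693 + 832 = 2525 W.
Radiated: εσ·A_surf·T⁴ with A_surf = 4πr² = 14.66 m².
T⁴ = 2525/(0.71·5.67×10⁻⁸·14.66) = 4.279×10⁹ K⁴.

T ≈ 256 K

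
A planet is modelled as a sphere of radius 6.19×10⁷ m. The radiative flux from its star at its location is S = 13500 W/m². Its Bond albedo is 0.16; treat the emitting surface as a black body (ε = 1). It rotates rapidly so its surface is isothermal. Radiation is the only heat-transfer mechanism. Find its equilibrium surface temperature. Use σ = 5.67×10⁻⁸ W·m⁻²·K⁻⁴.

At equilibrium, absorbed power = emitted power.
Absorbing cross-section = πr² = 1.204×10¹⁶ m²; emitting surface = 4πr² = 4.815×10¹⁶ m² (ratio 4).
(1−a)S·A_cross = εσ·A_surf·T⁴  ⇒  T⁴ = (1−a)S/(4σ).
T⁴ = 0.840·13500/(4·5.67×10⁻⁸) = 5.000×10¹⁰ K⁴.
T = (5.000×10¹⁰)^(1/4).

T ≈ 473 K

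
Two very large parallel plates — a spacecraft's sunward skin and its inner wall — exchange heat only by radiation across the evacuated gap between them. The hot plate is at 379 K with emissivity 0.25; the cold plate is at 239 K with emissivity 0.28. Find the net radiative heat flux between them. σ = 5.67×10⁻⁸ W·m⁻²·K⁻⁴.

For two infinite grey parallel plates, q = σ(T₁⁴ − T₂⁴)/(1/ε₁ + 1/ε₂ − 1).
T₁⁴ − T₂⁴ = 2.063×10¹⁰ − 3.263×10⁹ = 1.737×10¹⁰ K⁴.
1/ε₁ + 1/ε₂ − 1 = 4.000 + 3.571 − 1 = 6.571.
q = 5.67×10⁻⁸ × 1.737×10¹⁰ / 6.571.

q ≈ 150 W/m²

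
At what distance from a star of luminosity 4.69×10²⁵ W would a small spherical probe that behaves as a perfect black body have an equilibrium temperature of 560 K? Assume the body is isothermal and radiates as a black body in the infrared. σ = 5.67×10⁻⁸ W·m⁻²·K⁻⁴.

d ≈ 1.29×10¹⁰ m

For an isothermal black-emitting sphere, (1−a)S·πr² = σ·4πr²·T⁴ ⇒ S = 4σT⁴/(1−a).
S = 4·5.67×10⁻⁸·(560)⁴/1.00 = 22300 W/m².
Flux falls as S = L/(4πd²), so d = √(L/(4πS)) = √(4.69×10²⁵/(4π·22300)).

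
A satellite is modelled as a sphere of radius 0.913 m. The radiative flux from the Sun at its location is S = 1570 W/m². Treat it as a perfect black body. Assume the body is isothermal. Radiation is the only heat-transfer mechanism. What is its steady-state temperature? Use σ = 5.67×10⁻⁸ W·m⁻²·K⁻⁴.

T ≈ 288 K

At equilibrium, absorbed power = emitted power.
Absorbing cross-section = πr² = 2.619 m²; emitting surface = 4πr² = 10.47 m² (ratio 4).
S·A_cross = εσ·A_surf·T⁴  ⇒  T⁴ = S/(4σ).
T⁴ = 1.00·1570/(4·5.67×10⁻⁸) = 6.922×10⁹ K⁴.
T = (6.922×10⁹)^(1/4).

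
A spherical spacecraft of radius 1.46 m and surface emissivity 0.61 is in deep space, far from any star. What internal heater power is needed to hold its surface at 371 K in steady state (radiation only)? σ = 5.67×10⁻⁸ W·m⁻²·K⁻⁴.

P ≈ 17600 W

P = εσ·4πr²·T⁴.
4πr² = 26.79 m²; T⁴ = 1.895×10¹⁰ K⁴.
P = 0.61·5.67×10⁻⁸·26.79·1.895×10¹⁰.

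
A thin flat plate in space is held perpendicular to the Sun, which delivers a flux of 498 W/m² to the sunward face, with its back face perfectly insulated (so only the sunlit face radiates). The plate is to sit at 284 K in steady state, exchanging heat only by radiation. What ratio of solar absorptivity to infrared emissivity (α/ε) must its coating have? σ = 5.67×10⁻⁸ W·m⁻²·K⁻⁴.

α/ε ≈ 0.741

Balance: αS·A = εσ·1A·T⁴ ⇒ α/ε = σT⁴/S.
α/ε = 5.67×10⁻⁸·(284)⁴/498 = 5.67×10⁻⁸·6.505×10⁹/498.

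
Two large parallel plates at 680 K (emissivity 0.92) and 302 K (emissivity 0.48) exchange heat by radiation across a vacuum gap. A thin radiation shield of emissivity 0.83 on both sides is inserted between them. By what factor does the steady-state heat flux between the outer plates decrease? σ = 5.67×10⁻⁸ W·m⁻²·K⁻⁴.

factor ≈ 1.65

Without shield: q₀ = σΔ(T⁴)/(1/ε₁+1/ε₂−1) with denominator 2.170.
With shield the two gaps are in series; the resistances add: (1/ε₁+1/ε_s−1)+(1/ε_s+1/ε₂−1) = 1.292+2.288 = 3.580.
Heat-flux ratio q₀/q = 3.580/2.170.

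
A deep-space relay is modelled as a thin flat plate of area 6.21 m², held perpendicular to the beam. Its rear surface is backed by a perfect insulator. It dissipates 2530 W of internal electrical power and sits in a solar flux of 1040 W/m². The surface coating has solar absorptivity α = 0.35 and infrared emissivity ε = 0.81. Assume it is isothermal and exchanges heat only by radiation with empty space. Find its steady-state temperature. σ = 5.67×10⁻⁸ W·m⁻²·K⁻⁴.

T ≈ 360 K

At steady state, absorbed solar power + internal power = radiated power.
Absorbed: α·S·A_cross = 0.35·1040·6.210 = 2260 W (cross-section A).
Total input = 2260 + 2530 = 4790 W.
Radiated: εσ·A_surf·T⁴ with A_surf = A = 6.210 m².
T⁴ = 4790/(0.81·5.67×10⁻⁸·6.210) = 1.680×10¹⁰ K⁴.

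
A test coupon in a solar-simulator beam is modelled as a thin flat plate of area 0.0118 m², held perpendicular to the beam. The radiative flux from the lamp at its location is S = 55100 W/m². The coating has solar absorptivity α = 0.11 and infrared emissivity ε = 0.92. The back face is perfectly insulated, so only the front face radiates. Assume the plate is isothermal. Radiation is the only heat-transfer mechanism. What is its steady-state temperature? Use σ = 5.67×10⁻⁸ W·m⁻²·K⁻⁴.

At equilibrium, absorbed power = emitted power.
Absorbing cross-section = A = 0.01180 m²; emitting surface = A = 0.01180 m² (ratio 1).
αS·A_cross = εσ·A_surf·T⁴  ⇒  T⁴ = αS/(ε·1σ).
T⁴ = 0.110·55100/(0.92·1·5.67×10⁻⁸) = 1.162×10¹¹ K⁴.
T = (1.162×10¹¹)^(1/4).

T ≈ 584 K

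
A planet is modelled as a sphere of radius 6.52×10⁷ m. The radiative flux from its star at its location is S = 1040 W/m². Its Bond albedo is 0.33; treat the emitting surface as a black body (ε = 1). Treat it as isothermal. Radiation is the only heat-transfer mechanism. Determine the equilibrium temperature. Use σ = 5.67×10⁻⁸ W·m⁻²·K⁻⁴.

At equilibrium, absorbed power = emitted power.
Absorbing cross-section = πr² = 1.336×10¹⁶ m²; emitting surface = 4πr² = 5.342×10¹⁶ m² (ratio 4).
(1−a)S·A_cross = εσ·A_surf·T⁴  ⇒  T⁴ = (1−a)S/(4σ).
T⁴ = 0.670·1040/(4·5.67×10⁻⁸) = 3.072×10⁹ K⁴.
T = (3.072×10⁹)^(1/4).

T ≈ 235 K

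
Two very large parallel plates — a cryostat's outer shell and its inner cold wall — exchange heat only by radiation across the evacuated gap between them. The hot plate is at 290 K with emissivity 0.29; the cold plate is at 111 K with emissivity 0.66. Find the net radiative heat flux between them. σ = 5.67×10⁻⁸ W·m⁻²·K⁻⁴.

q ≈ 99.0 W/m²

For two infinite grey parallel plates, q = σ(T₁⁴ − T₂⁴)/(1/ε₁ + 1/ε₂ − 1).
T₁⁴ − T₂⁴ = 7.073×10⁹ − 1.518×10⁸ = 6.921×10⁹ K⁴.
1/ε₁ + 1/ε₂ − 1 = 3.448 + 1.515 − 1 = 3.963.
q = 5.67×10⁻⁸ × 6.921×10⁹ / 3.963.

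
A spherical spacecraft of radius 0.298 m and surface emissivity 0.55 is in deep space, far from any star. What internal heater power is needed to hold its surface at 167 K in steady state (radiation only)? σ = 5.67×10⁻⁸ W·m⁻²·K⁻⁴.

P = εσ·4πr²·T⁴.
4πr² = 1.116 m²; T⁴ = 7.778×10⁸ K⁴.
P = 0.55·5.67×10⁻⁸·1.116·7.778×10⁸.

P ≈ 27.1 W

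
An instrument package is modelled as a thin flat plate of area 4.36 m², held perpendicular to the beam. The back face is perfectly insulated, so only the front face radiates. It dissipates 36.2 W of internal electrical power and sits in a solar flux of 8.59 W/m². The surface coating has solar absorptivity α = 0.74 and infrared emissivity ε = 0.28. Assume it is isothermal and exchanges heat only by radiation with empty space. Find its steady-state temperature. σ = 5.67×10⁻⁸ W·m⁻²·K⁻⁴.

T ≈ 174 K

At steady state, absorbed solar power + internal power = radiated power.
Absorbed: α·S·A_cross = 0.74·8.59·4.360 = 27.71 W (cross-section A).
Total input = 27.71 + 36.2 = 63.91 W.
Radiated: εσ·A_surf·T⁴ with A_surf = A = 4.360 m².
T⁴ = 63.91/(0.28·5.67×10⁻⁸·4.360) = 9.234×10⁸ K⁴.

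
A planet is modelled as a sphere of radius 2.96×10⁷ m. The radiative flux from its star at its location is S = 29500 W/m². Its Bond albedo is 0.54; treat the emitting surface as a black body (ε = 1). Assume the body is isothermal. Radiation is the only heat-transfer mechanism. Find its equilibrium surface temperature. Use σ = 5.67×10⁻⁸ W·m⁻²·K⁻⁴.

T ≈ 495 K

At equilibrium, absorbed power = emitted power.
Absorbing cross-section = πr² = 2.753×10¹⁵ m²; emitting surface = 4πr² = 1.101×10¹⁶ m² (ratio 4).
(1−a)S·A_cross = εσ·A_surf·T⁴  ⇒  T⁴ = (1−a)S/(4σ).
T⁴ = 0.460·29500/(4·5.67×10⁻⁸) = 5.983×10¹⁰ K⁴.
T = (5.983×10¹⁰)^(1/4).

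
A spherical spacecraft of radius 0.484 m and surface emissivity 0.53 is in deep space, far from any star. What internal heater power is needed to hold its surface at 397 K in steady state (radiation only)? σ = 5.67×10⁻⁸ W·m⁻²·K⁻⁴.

P ≈ 2200 W

P = εσ·4πr²·T⁴.
4πr² = 2.944 m²; T⁴ = 2.484×10¹⁰ K⁴.
P = 0.53·5.67×10⁻⁸·2.944·2.484×10¹⁰.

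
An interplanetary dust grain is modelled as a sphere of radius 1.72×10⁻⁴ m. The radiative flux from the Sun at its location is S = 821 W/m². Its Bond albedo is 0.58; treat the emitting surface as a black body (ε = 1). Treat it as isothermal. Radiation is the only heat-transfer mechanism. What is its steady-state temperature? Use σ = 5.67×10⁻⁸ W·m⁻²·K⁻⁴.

At equilibrium, absorbed power = emitted power.
Absorbing cross-section = πr² = 9.294×10⁻⁸ m²; emitting surface = 4πr² = 3.718×10⁻⁷ m² (ratio 4).
(1−a)S·A_cross = εσ·A_surf·T⁴  ⇒  T⁴ = (1−a)S/(4σ).
T⁴ = 0.420·821/(4·5.67×10⁻⁸) = 1.520×10⁹ K⁴.
T = (1.520×10⁹)^(1/4).

T ≈ 197 K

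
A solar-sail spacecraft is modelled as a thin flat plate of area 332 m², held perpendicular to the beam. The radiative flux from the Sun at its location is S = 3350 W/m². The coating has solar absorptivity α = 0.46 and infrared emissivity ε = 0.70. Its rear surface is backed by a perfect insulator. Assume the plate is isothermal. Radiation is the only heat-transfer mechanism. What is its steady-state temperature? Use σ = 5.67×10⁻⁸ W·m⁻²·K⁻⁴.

T ≈ 444 K

At equilibrium, absorbed power = emitted power.
Absorbing cross-section = A = 332.0 m²; emitting surface = A = 332.0 m² (ratio 1).
αS·A_cross = εσ·A_surf·T⁴  ⇒  T⁴ = αS/(ε·1σ).
T⁴ = 0.460·3350/(0.70·1·5.67×10⁻⁸) = 3.883×10¹⁰ K⁴.
T = (3.883×10¹⁰)^(1/4).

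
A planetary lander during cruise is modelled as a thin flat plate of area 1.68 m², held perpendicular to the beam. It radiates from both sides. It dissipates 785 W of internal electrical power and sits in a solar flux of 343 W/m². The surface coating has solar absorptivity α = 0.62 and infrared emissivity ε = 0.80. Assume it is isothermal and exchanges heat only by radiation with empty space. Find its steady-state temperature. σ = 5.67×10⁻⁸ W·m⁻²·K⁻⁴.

T ≈ 294 K

At steady state, absorbed solar power + internal power = radiated power.
Absorbed: α·S·A_cross = 0.62·343·1.680 = 357.3 W (cross-section A).
Total input = 357.3 + 785 = 1142 W.
Radiated: εσ·A_surf·T⁴ with A_surf = 2A = 3.360 m².
T⁴ = 1142/(0.80·5.67×10⁻⁸·3.360) = 7.495×10⁹ K⁴.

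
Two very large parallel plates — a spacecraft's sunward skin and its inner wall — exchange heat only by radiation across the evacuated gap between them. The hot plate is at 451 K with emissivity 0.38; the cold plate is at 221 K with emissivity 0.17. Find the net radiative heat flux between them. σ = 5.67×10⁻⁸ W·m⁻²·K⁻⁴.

For two infinite grey parallel plates, q = σ(T₁⁴ − T₂⁴)/(1/ε₁ + 1/ε₂ − 1).
T₁⁴ − T₂⁴ = 4.137×10¹⁰ − 2.385×10⁹ = 3.899×10¹⁰ K⁴.
1/ε₁ + 1/ε₂ − 1 = 2.632 + 5.882 − 1 = 7.514.
q = 5.67×10⁻⁸ × 3.899×10¹⁰ / 7.514.

q ≈ 294 W/m²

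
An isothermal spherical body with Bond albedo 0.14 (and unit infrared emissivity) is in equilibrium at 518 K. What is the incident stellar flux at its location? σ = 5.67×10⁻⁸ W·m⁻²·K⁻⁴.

S ≈ 19000 W/m²

(1−a)S·πr² = σ·4πr²·T⁴ ⇒ S = 4σT⁴/(1−a).
S = 4·5.67×10⁻⁸·7.200×10¹⁰/0.860.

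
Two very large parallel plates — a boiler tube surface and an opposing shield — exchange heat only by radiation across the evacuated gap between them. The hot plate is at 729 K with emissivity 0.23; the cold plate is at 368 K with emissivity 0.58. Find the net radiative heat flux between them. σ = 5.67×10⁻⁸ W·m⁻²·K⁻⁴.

For two infinite grey parallel plates, q = σ(T₁⁴ − T₂⁴)/(1/ε₁ + 1/ε₂ − 1).
T₁⁴ − T₂⁴ = 2.824×10¹¹ − 1.834×10¹⁰ = 2.641×10¹¹ K⁴.
1/ε₁ + 1/ε₂ − 1 = 4.348 + 1.724 − 1 = 5.072.
q = 5.67×10⁻⁸ × 2.641×10¹¹ / 5.072.

q ≈ 2950 W/m²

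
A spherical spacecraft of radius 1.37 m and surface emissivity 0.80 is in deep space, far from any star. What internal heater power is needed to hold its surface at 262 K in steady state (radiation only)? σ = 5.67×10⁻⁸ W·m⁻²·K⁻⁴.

P = εσ·4πr²·T⁴.
4πr² = 23.59 m²; T⁴ = 4.712×10⁹ K⁴.
P = 0.80·5.67×10⁻⁸·23.59·4.712×10⁹.

P ≈ 5040 W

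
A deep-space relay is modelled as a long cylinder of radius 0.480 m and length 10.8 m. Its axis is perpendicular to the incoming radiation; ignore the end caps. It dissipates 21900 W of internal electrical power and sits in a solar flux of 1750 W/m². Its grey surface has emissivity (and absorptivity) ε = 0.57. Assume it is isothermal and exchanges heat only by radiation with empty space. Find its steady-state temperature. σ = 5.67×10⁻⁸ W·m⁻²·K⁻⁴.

At steady state, absorbed solar power + internal power = radiated power.
Absorbed: α·S·A_cross = 0.57·1750·10.37 = 10340 W (cross-section 2rL).
Total input = 10340 + 21900 = 32240 W.
Radiated: εσ·A_surf·T⁴ with A_surf = 2πrL = 32.57 m².
T⁴ = 32240/(0.57·5.67×10⁻⁸·32.57) = 3.063×10¹⁰ K⁴.

T ≈ 418 K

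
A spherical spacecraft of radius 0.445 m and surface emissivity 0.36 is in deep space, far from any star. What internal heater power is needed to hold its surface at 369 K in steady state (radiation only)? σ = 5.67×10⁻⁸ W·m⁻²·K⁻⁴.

P = εσ·4πr²·T⁴.
4πr² = 2.488 m²; T⁴ = 1.854×10¹⁰ K⁴.
P = 0.36·5.67×10⁻⁸·2.488·1.854×10¹⁰.

P ≈ 942 W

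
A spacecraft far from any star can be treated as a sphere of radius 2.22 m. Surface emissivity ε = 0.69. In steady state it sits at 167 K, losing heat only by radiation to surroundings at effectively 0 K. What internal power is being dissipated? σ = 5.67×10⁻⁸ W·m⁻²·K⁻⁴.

Steady state: P = εσA T⁴.
A = 4πr² = 61.93 m²; T⁴ = (167)⁴ = 7.778×10⁸ K⁴.
P = 0.69 × 5.67×10⁻⁸ × 61.93 × 7.778×10⁸.

P ≈ 1880 W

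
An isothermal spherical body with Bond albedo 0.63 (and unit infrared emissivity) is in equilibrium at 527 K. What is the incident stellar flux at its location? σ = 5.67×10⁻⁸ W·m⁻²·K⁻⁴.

S ≈ 47300 W/m²

(1−a)S·πr² = σ·4πr²·T⁴ ⇒ S = 4σT⁴/(1−a).
S = 4·5.67×10⁻⁸·7.713×10¹⁰/0.370.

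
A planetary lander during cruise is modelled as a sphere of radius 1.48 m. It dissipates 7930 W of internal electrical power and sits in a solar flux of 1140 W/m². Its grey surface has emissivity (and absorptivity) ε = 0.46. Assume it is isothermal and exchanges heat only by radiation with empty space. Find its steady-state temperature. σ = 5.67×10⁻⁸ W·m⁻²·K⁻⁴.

At steady state, absorbed solar power + internal power = radiated power.
Absorbed: α·S·A_cross = 0.46·1140·6.881 = 3609 W (cross-section πr²).
Total input = 3609 + 7930 = 11540 W.
Radiated: εσ·A_surf·T⁴ with A_surf = 4πr² = 27.53 m².
T⁴ = 11540/(0.46·5.67×10⁻⁸·27.53) = 1.607×10¹⁰ K⁴.

T ≈ 356 K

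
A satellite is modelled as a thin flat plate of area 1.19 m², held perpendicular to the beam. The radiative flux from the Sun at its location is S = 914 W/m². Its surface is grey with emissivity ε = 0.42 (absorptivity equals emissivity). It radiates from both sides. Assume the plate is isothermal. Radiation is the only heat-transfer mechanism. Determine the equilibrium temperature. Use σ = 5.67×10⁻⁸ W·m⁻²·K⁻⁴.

At equilibrium, absorbed power = emitted power.
Absorbing cross-section = A = 1.190 m²; emitting surface = 2A = 2.380 m² (ratio 2).
εS·A_cross = εσ·A_surf·T⁴  ⇒  T⁴ = S/(2σ)   (ε cancels).
T⁴ = 914/(2·5.67×10⁻⁸) = 8.060×10⁹ K⁴.
T = (8.060×10⁹)^(1/4).

T ≈ 300 K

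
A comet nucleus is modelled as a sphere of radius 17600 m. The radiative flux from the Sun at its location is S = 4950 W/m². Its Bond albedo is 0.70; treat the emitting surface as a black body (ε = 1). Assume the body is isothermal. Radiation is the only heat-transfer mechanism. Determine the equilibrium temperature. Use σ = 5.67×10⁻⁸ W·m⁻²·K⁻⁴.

T ≈ 284 K

At equilibrium, absorbed power = emitted power.
Absorbing cross-section = πr² = 9.731×10⁸ m²; emitting surface = 4πr² = 3.893×10⁹ m² (ratio 4).
(1−a)S·A_cross = εσ·A_surf·T⁴  ⇒  T⁴ = (1−a)S/(4σ).
T⁴ = 0.300·4950/(4·5.67×10⁻⁸) = 6.548×10⁹ K⁴.
T = (6.548×10⁹)^(1/4).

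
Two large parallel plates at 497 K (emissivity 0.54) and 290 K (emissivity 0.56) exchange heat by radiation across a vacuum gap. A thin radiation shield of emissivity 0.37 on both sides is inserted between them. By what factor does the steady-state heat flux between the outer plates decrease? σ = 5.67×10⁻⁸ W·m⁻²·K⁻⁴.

factor ≈ 2.67

Without shield: q₀ = σΔ(T⁴)/(1/ε₁+1/ε₂−1) with denominator 2.638.
With shield the two gaps are in series; the resistances add: (1/ε₁+1/ε_s−1)+(1/ε_s+1/ε₂−1) = 3.555+3.488 = 7.043.
Heat-flux ratio q₀/q = 7.043/2.638.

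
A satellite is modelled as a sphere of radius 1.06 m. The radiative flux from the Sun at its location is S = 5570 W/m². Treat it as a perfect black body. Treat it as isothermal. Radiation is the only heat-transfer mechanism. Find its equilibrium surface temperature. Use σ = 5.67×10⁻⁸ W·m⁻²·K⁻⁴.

T ≈ 396 K

At equilibrium, absorbed power = emitted power.
Absorbing cross-section = πr² = 3.530 m²; emitting surface = 4πr² = 14.12 m² (ratio 4).
S·A_cross = εσ·A_surf·T⁴  ⇒  T⁴ = S/(4σ).
T⁴ = 1.00·5570/(4·5.67×10⁻⁸) = 2.456×10¹⁰ K⁴.
T = (2.456×10¹⁰)^(1/4).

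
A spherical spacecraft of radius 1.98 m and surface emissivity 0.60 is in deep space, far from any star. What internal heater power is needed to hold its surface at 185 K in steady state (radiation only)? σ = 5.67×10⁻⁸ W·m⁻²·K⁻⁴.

P ≈ 1960 W

P = εσ·4πr²·T⁴.
4πr² = 49.27 m²; T⁴ = 1.171×10⁹ K⁴.
P = 0.60·5.67×10⁻⁸·49.27·1.171×10⁹.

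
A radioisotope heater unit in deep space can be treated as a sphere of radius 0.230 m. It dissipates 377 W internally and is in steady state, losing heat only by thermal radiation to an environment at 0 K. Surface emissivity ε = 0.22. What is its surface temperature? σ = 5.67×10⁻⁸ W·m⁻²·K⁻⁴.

T ≈ 462 K

Steady state: internal power = radiated power, P = εσA T⁴.
Radiating area A = 4πr² = 0.6648 m².
T⁴ = P/(εσA) = 377/(0.22·5.67×10⁻⁸·0.6648) = 4.546×10¹⁰ K⁴.
T = (4.546×10¹⁰)^(1/4).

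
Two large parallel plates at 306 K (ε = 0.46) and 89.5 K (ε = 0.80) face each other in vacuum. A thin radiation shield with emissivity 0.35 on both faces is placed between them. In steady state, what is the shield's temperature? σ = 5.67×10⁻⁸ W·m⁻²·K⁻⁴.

In steady state the net flux on the hot side equals that on the cold side.
σ(T₁⁴−T_s⁴)/D₁ = σ(T_s⁴−T₂⁴)/D₂, with D₁ = 1/ε₁+1/ε_s−1 = 4.031, D₂ = 1/ε_s+1/ε₂−1 = 3.107.
Solve for T_s⁴: T_s⁴ = (D₂·T₁⁴ + D₁·T₂⁴)/(D₁+D₂) = 3.853×10⁹ K⁴.

T_s ≈ 249 K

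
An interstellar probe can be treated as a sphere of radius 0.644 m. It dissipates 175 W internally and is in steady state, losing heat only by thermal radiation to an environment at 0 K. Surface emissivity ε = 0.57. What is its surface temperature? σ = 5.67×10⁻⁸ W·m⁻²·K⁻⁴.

Steady state: internal power = radiated power, P = εσA T⁴.
Radiating area A = 4πr² = 5.212 m².
T⁴ = P/(εσA) = 175/(0.57·5.67×10⁻⁸·5.212) = 1.039×10⁹ K⁴.
T = (1.039×10⁹)^(1/4).

T ≈ 180 K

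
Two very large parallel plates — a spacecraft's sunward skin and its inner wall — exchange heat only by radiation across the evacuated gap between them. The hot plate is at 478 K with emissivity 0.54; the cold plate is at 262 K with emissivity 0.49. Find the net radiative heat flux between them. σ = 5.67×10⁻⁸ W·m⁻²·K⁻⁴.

For two infinite grey parallel plates, q = σ(T₁⁴ − T₂⁴)/(1/ε₁ + 1/ε₂ − 1).
T₁⁴ − T₂⁴ = 5.220×10¹⁰ − 4.712×10⁹ = 4.749×10¹⁰ K⁴.
1/ε₁ + 1/ε₂ − 1 = 1.852 + 2.041 − 1 = 2.893.
q = 5.67×10⁻⁸ × 4.749×10¹⁰ / 2.893.

q ≈ 931 W/m²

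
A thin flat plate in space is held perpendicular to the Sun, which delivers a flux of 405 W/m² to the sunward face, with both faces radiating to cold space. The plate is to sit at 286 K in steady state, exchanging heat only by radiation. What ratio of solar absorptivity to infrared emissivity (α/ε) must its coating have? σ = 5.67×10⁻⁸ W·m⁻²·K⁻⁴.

α/ε ≈ 1.87

Balance: αS·A = εσ·2A·T⁴ ⇒ α/ε = 2σT⁴/S.
α/ε = 2·5.67×10⁻⁸·(286)⁴/405 = 2·5.67×10⁻⁸·6.691×10⁹/405.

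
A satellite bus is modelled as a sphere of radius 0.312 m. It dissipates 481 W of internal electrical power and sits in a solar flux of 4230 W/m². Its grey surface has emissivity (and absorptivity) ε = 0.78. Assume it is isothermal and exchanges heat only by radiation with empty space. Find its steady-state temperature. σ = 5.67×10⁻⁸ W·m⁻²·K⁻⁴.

T ≈ 407 K

At steady state, absorbed solar power + internal power = radiated power.
Absorbed: α·S·A_cross = 0.78·4230·0.3058 = 1009 W (cross-section πr²).
Total input = 1009 + 481 = 1490 W.
Radiated: εσ·A_surf·T⁴ with A_surf = 4πr² = 1.223 m².
T⁴ = 1490/(0.78·5.67×10⁻⁸·1.223) = 2.754×10¹⁰ K⁴.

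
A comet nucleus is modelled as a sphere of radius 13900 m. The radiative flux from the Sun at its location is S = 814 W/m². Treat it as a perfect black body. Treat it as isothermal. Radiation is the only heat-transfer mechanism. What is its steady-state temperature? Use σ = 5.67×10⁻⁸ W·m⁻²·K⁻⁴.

At equilibrium, absorbed power = emitted power.
Absorbing cross-section = πr² = 6.070×10⁸ m²; emitting surface = 4πr² = 2.428×10⁹ m² (ratio 4).
S·A_cross = εσ·A_surf·T⁴  ⇒  T⁴ = S/(4σ).
T⁴ = 1.00·814/(4·5.67×10⁻⁸) = 3.589×10⁹ K⁴.
T = (3.589×10⁹)^(1/4).

T ≈ 245 K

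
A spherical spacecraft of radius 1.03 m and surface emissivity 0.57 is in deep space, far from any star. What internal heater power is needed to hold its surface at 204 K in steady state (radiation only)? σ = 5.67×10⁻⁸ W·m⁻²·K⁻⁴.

P = εσ·4πr²·T⁴.
4πr² = 13.33 m²; T⁴ = 1.732×10⁹ K⁴.
P = 0.57·5.67×10⁻⁸·13.33·1.732×10⁹.

P ≈ 746 W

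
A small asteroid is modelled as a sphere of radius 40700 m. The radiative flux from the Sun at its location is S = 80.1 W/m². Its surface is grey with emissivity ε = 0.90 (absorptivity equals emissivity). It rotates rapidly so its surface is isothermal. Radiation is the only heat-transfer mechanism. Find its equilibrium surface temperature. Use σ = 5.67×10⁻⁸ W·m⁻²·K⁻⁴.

At equilibrium, absorbed power = emitted power.
Absorbing cross-section = πr² = 5.204×10⁹ m²; emitting surface = 4πr² = 2.082×10¹⁰ m² (ratio 4).
εS·A_cross = εσ·A_surf·T⁴  ⇒  T⁴ = S/(4σ)   (ε cancels).
T⁴ = 80.1/(4·5.67×10⁻⁸) = 3.532×10⁸ K⁴.
T = (3.532×10⁸)^(1/4).

T ≈ 137 K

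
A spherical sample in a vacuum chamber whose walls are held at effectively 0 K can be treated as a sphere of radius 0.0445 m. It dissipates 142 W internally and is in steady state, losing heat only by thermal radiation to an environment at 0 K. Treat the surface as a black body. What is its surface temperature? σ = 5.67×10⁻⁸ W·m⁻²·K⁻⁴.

Steady state: internal power = radiated power, P = εσA T⁴.
Radiating area A = 4πr² = 0.02488 m².
T⁴ = P/(εσA) = 142/(1.0·5.67×10⁻⁸·0.02488) = 1.006×10¹¹ K⁴.
T = (1.006×10¹¹)^(1/4).

T ≈ 563 K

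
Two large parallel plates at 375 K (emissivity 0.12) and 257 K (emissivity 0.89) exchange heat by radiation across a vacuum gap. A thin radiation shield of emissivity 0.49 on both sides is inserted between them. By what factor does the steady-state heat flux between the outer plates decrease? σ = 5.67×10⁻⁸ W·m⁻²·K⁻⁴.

factor ≈ 1.36

Without shield: q₀ = σΔ(T⁴)/(1/ε₁+1/ε₂−1) with denominator 8.457.
With shield the two gaps are in series; the resistances add: (1/ε₁+1/ε_s−1)+(1/ε_s+1/ε₂−1) = 9.374+2.164 = 11.54.
Heat-flux ratio q₀/q = 11.54/8.457.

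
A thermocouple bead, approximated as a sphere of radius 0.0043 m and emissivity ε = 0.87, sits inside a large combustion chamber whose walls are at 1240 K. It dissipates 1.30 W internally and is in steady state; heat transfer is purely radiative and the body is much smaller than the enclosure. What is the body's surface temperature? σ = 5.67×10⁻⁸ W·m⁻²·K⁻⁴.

T ≈ 1250 K

For a small grey body in a large enclosure, net radiated power = εσA(T⁴ − T_w⁴).
Steady state: P = εσA(T⁴ − T_w⁴) with A = 4πr² = 2.324×10⁻⁴ m².
T⁴ = P/(εσA) + T_w⁴ = 1.30/(0.87·5.67×10⁻⁸·2.324×10⁻⁴) + (1240)⁴
    = 1.134×10¹¹ + 2.364×10¹² = 2.478×10¹² K⁴.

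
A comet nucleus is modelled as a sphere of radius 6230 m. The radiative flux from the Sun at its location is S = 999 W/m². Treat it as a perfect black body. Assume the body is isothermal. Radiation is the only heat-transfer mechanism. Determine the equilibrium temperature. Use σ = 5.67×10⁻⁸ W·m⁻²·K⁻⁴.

T ≈ 258 K

At equilibrium, absorbed power = emitted power.
Absorbing cross-section = πr² = 1.219×10⁸ m²; emitting surface = 4πr² = 4.877×10⁸ m² (ratio 4).
S·A_cross = εσ·A_surf·T⁴  ⇒  T⁴ = S/(4σ).
T⁴ = 1.00·999/(4·5.67×10⁻⁸) = 4.405×10⁹ K⁴.
T = (4.405×10⁹)^(1/4).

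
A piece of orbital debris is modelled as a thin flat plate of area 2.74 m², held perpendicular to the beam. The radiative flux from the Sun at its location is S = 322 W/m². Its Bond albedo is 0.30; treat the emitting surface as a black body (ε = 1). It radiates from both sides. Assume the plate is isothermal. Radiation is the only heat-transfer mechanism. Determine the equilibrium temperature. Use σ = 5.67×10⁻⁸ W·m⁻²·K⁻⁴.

T ≈ 211 K

At equilibrium, absorbed power = emitted power.
Absorbing cross-section = A = 2.740 m²; emitting surface = 2A = 5.480 m² (ratio 2).
(1−a)S·A_cross = εσ·A_surf·T⁴  ⇒  T⁴ = (1−a)S/(2σ).
T⁴ = 0.700·322/(2·5.67×10⁻⁸) = 1.988×10⁹ K⁴.
T = (1.988×10⁹)^(1/4).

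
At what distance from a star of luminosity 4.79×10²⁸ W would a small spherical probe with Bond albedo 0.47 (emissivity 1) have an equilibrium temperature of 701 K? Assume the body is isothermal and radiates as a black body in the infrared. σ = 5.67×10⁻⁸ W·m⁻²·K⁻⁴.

For an isothermal black-emitting sphere, (1−a)S·πr² = σ·4πr²·T⁴ ⇒ S = 4σT⁴/(1−a).
S = 4·5.67×10⁻⁸·(701)⁴/0.530 = 1.033×10⁵ W/m².
Flux falls as S = L/(4πd²), so d = √(L/(4πS)) = √(4.79×10²⁸/(4π·1.033×10⁵)).

d ≈ 1.92×10¹¹ m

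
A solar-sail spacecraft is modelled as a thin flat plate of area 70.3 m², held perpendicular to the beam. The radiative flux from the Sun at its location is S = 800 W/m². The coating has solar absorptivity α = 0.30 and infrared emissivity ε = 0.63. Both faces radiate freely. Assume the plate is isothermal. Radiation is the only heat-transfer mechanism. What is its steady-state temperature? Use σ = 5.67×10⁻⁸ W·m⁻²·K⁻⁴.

T ≈ 241 K

At equilibrium, absorbed power = emitted power.
Absorbing cross-section = A = 70.30 m²; emitting surface = 2A = 140.6 m² (ratio 2).
αS·A_cross = εσ·A_surf·T⁴  ⇒  T⁴ = αS/(ε·2σ).
T⁴ = 0.300·800/(0.63·2·5.67×10⁻⁸) = 3.359×10⁹ K⁴.
T = (3.359×10⁹)^(1/4).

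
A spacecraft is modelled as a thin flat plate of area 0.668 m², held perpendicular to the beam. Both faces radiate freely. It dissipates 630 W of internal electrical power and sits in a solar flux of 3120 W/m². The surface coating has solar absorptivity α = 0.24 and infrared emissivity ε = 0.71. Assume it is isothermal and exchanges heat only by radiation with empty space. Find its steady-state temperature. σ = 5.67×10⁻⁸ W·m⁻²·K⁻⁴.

At steady state, absorbed solar power + internal power = radiated power.
Absorbed: α·S·A_cross = 0.24·3120·0.6680 = 500.2 W (cross-section A).
Total input = 500.2 + 630 = 1130 W.
Radiated: εσ·A_surf·T⁴ with A_surf = 2A = 1.336 m².
T⁴ = 1130/(0.71·5.67×10⁻⁸·1.336) = 2.101×10¹⁰ K⁴.

T ≈ 381 K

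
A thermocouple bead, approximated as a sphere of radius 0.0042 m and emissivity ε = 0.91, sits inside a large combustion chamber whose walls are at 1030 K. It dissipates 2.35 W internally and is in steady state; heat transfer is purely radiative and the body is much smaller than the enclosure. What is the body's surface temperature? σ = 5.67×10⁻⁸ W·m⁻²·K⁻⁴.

For a small grey body in a large enclosure, net radiated power = εσA(T⁴ − T_w⁴).
Steady state: P = εσA(T⁴ − T_w⁴) with A = 4πr² = 2.217×10⁻⁴ m².
T⁴ = P/(εσA) + T_w⁴ = 2.35/(0.91·5.67×10⁻⁸·2.217×10⁻⁴) + (1030)⁴
    = 2.055×10¹¹ + 1.126×10¹² = 1.331×10¹² K⁴.

T ≈ 1070 K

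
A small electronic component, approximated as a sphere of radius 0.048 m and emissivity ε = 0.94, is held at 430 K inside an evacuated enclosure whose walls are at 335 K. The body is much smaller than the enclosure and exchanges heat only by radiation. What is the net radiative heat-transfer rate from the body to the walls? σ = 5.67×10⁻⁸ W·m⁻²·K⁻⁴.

For a small grey body in a large enclosure: P_net = εσA(T_body⁴ − T_wall⁴).
A = 4πr² = 0.02895 m²; T_body⁴ − T_wall⁴ = 3.419×10¹⁰ − 1.259×10¹⁰ = 2.159×10¹⁰ K⁴.
|P_net| = 0.94·5.67×10⁻⁸·0.02895·2.159×10¹⁰.

P_net ≈ 33.3 W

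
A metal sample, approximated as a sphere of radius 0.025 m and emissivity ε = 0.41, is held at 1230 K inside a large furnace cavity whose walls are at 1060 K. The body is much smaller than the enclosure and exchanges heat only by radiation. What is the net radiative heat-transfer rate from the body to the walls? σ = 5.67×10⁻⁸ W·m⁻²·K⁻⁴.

For a small grey body in a large enclosure: P_net = εσA(T_body⁴ − T_wall⁴).
A = 4πr² = 0.007854 m²; T_body⁴ − T_wall⁴ = 2.289×10¹² − 1.262×10¹² = 1.026×10¹² K⁴.
|P_net| = 0.41·5.67×10⁻⁸·0.007854·1.026×10¹².

P_net ≈ 187 W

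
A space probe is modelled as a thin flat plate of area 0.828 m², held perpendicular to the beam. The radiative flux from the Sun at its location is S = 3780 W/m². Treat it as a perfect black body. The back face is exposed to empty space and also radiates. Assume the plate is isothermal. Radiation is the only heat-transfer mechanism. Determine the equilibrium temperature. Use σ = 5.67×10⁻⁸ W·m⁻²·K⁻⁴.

At equilibrium, absorbed power = emitted power.
Absorbing cross-section = A = 0.8280 m²; emitting surface = 2A = 1.656 m² (ratio 2).
S·A_cross = εσ·A_surf·T⁴  ⇒  T⁴ = S/(2σ).
T⁴ = 1.00·3780/(2·5.67×10⁻⁸) = 3.333×10¹⁰ K⁴.
T = (3.333×10¹⁰)^(1/4).

T ≈ 427 K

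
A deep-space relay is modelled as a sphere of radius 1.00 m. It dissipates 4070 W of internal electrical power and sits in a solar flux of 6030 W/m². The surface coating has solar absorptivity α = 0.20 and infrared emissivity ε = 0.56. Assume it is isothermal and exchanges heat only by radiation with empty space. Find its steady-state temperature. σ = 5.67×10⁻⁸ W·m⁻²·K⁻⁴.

At steady state, absorbed solar power + internal power = radiated power.
Absorbed: α·S·A_cross = 0.20·6030·3.142 = 3789 W (cross-section πr²).
Total input = 3789 + 4070 = 7859 W.
Radiated: εσ·A_surf·T⁴ with A_surf = 4πr² = 12.57 m².
T⁴ = 7859/(0.56·5.67×10⁻⁸·12.57) = 1.970×10¹⁰ K⁴.

T ≈ 375 K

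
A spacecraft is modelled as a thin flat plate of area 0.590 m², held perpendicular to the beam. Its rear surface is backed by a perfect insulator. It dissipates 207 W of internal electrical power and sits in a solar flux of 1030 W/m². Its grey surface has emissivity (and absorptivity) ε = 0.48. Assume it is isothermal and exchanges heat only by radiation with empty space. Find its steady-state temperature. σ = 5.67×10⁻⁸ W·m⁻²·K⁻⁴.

At steady state, absorbed solar power + internal power = radiated power.
Absorbed: α·S·A_cross = 0.48·1030·0.5900 = 291.7 W (cross-section A).
Total input = 291.7 + 207 = 498.7 W.
Radiated: εσ·A_surf·T⁴ with A_surf = A = 0.5900 m².
T⁴ = 498.7/(0.48·5.67×10⁻⁸·0.5900) = 3.106×10¹⁰ K⁴.

T ≈ 420 K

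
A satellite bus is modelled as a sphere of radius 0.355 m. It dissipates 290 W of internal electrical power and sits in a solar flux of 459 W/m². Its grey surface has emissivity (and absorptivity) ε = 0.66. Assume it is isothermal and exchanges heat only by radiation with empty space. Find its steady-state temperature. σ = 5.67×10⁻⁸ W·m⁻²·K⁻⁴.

T ≈ 288 K

At steady state, absorbed solar power + internal power = radiated power.
Absorbed: α·S·A_cross = 0.66·459·0.3959 = 119.9 W (cross-section πr²).
Total input = 119.9 + 290 = 409.9 W.
Radiated: εσ·A_surf·T⁴ with A_surf = 4πr² = 1.584 m².
T⁴ = 409.9/(0.66·5.67×10⁻⁸·1.584) = 6.917×10⁹ K⁴.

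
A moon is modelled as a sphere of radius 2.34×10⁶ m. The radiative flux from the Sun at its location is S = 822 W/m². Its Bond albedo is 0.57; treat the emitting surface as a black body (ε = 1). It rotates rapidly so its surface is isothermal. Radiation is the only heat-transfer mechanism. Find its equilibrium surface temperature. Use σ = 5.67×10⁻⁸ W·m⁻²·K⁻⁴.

T ≈ 199 K

At equilibrium, absorbed power = emitted power.
Absorbing cross-section = πr² = 1.720×10¹³ m²; emitting surface = 4πr² = 6.881×10¹³ m² (ratio 4).
(1−a)S·A_cross = εσ·A_surf·T⁴  ⇒  T⁴ = (1−a)S/(4σ).
T⁴ = 0.430·822/(4·5.67×10⁻⁸) = 1.558×10⁹ K⁴.
T = (1.558×10⁹)^(1/4).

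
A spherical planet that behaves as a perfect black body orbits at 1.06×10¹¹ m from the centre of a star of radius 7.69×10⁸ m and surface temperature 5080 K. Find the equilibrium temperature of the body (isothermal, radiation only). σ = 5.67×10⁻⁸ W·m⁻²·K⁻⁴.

The star's surface emits σT_*⁴; at distance d the flux is S = σT_*⁴(R_*/d)².
S = 5.67×10⁻⁸·(5080)⁴·(7.69×10⁸/1.06×10¹¹)² = 1987 W/m².
For an isothermal sphere T⁴ = (1−a)S/(4σ) = 8.763×10⁹ K⁴.

T ≈ 306 K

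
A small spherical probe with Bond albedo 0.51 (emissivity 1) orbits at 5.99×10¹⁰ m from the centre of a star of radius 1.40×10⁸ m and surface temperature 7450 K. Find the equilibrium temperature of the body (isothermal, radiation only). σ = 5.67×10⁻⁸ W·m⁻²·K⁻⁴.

The star's surface emits σT_*⁴; at distance d the flux is S = σT_*⁴(R_*/d)².
S = 5.67×10⁻⁸·(7450)⁴·(1.40×10⁸/5.99×10¹⁰)² = 954.1 W/m².
For an isothermal sphere T⁴ = (1−a)S/(4σ) = 2.061×10⁹ K⁴.

T ≈ 213 K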